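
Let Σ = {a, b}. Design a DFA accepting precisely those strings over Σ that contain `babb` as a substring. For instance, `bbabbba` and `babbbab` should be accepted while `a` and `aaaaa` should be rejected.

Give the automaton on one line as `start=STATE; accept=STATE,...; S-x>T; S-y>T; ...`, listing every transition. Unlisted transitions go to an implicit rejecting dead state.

States q0..q3 record the length of the longest prefix of `babb` that matches the current input suffix. Reaching q4 means `babb` has been seen, and we stay there forever. Accept from q4.
With 5 states:
        a   b  
>  q0   q0  q1 
   q1   q2  q1 
   q2   q0  q3 
   q3   q2  q4 
 * q4   q4  q4 
(> = start, * = accepting)

start=q0; accept=q4; q0-a>q0; q0-b>q1; q1-a>q2; q1-b>q1; q2-a>q0; q2-b>q3; q3-a>q2; q3-b>q4; q4-a>q4; q4-b>q4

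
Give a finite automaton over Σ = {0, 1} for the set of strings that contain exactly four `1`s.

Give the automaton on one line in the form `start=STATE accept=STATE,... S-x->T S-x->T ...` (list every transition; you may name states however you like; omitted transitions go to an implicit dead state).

Only the number of `1`s matters, and only up to 5. Make a chain s0 → s1 → s2 → s3 → s4 → s5 advanced by each `1` (with s5 absorbing); every other symbol self-loops. The accepting set is {s4}.
A 6-state machine:
        0   1  
>  s0   s0  s1 
   s1   s1  s2 
   s2   s2  s3 
   s3   s3  s4 
 * s4   s4  s5 
   s5   s5  s5 
(> = start, * = accepting)

start=s0 accept=s4 s0-0->s0 s0-1->s1 s1-0->s1 s1-1->s2 s2-0->s2 s2-1->s3 s3-0->s3 s3-1->s4 s4-0->s4 s4-1->s5 s5-0->s5 s5-1->s5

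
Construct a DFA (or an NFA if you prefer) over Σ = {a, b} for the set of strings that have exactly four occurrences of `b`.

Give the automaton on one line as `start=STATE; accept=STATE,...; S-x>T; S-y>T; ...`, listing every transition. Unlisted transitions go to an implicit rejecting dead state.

Only the number of `b`s matters, and only up to 5. Make a chain s0 → s1 → s2 → s3 → s4 → s5 advanced by each `b` (with s5 absorbing); every other symbol self-loops. The accepting set is {s4}.
6 states suffice.
        a   b  
>  s0   s0  s1 
   s1   s1  s2 
   s2   s2  s3 
   s3   s3  s4 
 * s4   s4  s5 
   s5   s5  s5 
(> = start, * = accepting)

start=s0; accept=s4; s0-a>s0; s0-b>s1; s1-a>s1; s1-b>s2; s2-a>s2; s2-b>s3; s3-a>s3; s3-b>s4; s4-a>s4; s4-b>s5; s5-a>s5; s5-b>s5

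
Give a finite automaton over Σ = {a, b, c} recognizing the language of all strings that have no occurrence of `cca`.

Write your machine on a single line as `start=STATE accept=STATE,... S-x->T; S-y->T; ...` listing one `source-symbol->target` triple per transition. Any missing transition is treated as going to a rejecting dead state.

Track partial matches of the forbidden pattern `cca`. State q3 is a dead state reached once `cca` has occurred; every other state accepts. q0 means no part of `cca` is currently matched.
4 states suffice.
        a   b   c  
>* q0   q0  q0  q1 
 * q1   q0  q0  q2 
 * q2   q3  q0  q2 
   q3   q3  q3  q3 
(> = start, * = accepting)

start=q0; accept=q0,q1,q2; q0-a->q0; q0-b->q0; q0-c->q1; q1-a->q0; q1-b->q0; q1-c->q2; q2-a->q3; q2-b->q0; q2-c->q2; q3-a->q3; q3-b->q3; q3-c->q3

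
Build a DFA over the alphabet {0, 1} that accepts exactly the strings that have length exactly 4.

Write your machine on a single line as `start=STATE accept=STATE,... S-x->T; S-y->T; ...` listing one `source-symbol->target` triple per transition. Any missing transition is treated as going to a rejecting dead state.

start=S0; accept=S4; S0-0->S1; S0-1->S1; S1-0->S2; S1-1->S2; S2-0->S3; S2-1->S3; S3-0->S4; S3-1->S4; S4-0->S5; S4-1->S5; S5-0->S5; S5-1->S5

We only need to distinguish lengths 0, 1, …, 4, and '>4'. Chain S0 → S1 → S2 → S3 → S4 → S5 on every symbol, with S5 looping. Accepting states: {S4}.
With 6 states:
        0   1  
>  S0   S1  S1 
   S1   S2  S2 
   S2   S3  S3 
   S3   S4  S4 
 * S4   S5  S5 
   S5   S5  S5 
(> = start, * = accepting)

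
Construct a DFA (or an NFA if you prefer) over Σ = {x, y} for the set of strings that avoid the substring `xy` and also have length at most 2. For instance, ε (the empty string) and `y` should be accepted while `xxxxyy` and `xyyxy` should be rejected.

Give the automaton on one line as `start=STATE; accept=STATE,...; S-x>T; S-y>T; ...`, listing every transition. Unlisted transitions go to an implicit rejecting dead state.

start=s0; accept=s0,s1,s2,s3,s5; s0-x>s1; s0-y>s2; s1-x>s3; s1-y>s4; s2-x>s3; s2-y>s5; s3-x>s6; s3-y>s7; s4-x>s7; s4-y>s7; s5-x>s6; s5-y>s8; s6-x>s6; s6-y>s7; s7-x>s7; s7-y>s7; s8-x>s6; s8-y>s8

Handle the two conditions separately and then intersect. The first has 3 states tracking partial matches of the forbidden pattern `xy`; the second has 4 states tracking the input length, saturating at 3. A product state is a pair (one from each), accepting exactly when both do.
        x   y  
>* s0   s1  s2 
 * s1   s3  s4 
 * s2   s3  s5 
 * s3   s6  s7 
   s4   s7  s7 
 * s5   s6  s8 
   s6   s6  s7 
   s7   s7  s7 
   s8   s6  s8 
(> = start, * = accepting)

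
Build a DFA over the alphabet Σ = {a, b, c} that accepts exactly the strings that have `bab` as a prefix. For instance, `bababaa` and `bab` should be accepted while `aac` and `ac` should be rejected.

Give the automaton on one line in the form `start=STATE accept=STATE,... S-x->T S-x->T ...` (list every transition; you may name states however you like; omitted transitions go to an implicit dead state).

start=s0 accept=s3 s0-a->s4 s0-b->s1 s0-c->s4 s1-a->s2 s1-b->s4 s1-c->s4 s2-a->s4 s2-b->s3 s2-c->s4 s3-a->s3 s3-b->s3 s3-c->s3 s4-a->s4 s4-b->s4 s4-c->s4

Walk along `bab` while the input agrees: from s0 take `b` to s1, and so on. Any deviation drops to the rejecting sink s4. Once s3 is reached the prefix is confirmed and every continuation is accepted.
        a   b   c  
>  s0   s4  s1  s4 
   s1   s2  s4  s4 
   s2   s4  s3  s4 
 * s3   s3  s3  s3 
   s4   s4  s4  s4 
(> = start, * = accepting)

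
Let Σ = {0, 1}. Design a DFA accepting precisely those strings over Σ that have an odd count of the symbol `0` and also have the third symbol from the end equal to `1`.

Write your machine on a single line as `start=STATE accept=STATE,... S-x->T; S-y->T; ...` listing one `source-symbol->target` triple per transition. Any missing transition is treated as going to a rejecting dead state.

Build one automaton per condition and run them in lockstep. One (2 states) tracks the count of `0`s modulo 2; the other (15 states) tracks the last 3 symbols read. Each combined state is a pair, one component from each; accept when both components accept. After merging equivalent states the machine shrinks.
A 12-state machine:
          0    1  
>  q0     q1   q2 
   q1     q0   q3 
   q2     q4   q5 
   q3     q6   q7 
   q4     q0   q8 
   q5     q9   q5 
   q6    q10   q2 
   q7     q6  q11 
 * q8     q6   q7 
 * q9     q0   q8 
 * q10    q0   q3 
 * q11    q6  q11 
(> = start, * = accepting)

start=q0; accept=q8,q9,q10,q11; q0-0->q1; q0-1->q2; q1-0->q0; q1-1->q3; q2-0->q4; q2-1->q5; q3-0->q6; q3-1->q7; q4-0->q0; q4-1->q8; q5-0->q9; q5-1->q5; q6-0->q10; q6-1->q2; q7-0->q6; q7-1->q11; q8-0->q6; q8-1->q7; q9-0->q0; q9-1->q8; q10-0->q0; q10-1->q3; q11-0->q6; q11-1->q11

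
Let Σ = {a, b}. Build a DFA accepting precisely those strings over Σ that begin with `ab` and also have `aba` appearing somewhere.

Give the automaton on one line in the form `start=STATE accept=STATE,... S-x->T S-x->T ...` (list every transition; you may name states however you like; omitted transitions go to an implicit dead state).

start=s0 accept=s6 s0-a->s1 s0-b->s2 s1-a->s3 s1-b->s4 s2-a->s3 s2-b->s2 s3-a->s3 s3-b->s5 s4-a->s6 s4-b->s7 s5-a->s8 s5-b->s2 s6-a->s6 s6-b->s6 s7-a->s9 s7-b->s7 s8-a->s8 s8-b->s8 s9-a->s9 s9-b->s4

Build one automaton per condition and run them in lockstep. One (4 states) tracks whether the input so far still matches the prefix `ab`; the other (4 states) tracks whether and how much of `aba` has been seen. Each combined state is a pair, one component from each; accept when both components accept.
A 10-state machine:
        a   b  
>  s0   s1  s2 
   s1   s3  s4 
   s2   s3  s2 
   s3   s3  s5 
   s4   s6  s7 
   s5   s8  s2 
 * s6   s6  s6 
   s7   s9  s7 
   s8   s8  s8 
   s9   s9  s4 
(> = start, * = accepting)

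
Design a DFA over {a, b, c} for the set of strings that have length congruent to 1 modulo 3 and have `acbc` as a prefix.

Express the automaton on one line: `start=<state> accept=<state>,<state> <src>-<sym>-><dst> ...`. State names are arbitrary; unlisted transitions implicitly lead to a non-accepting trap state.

Build one automaton per condition and run them in lockstep. The first has 3 states tracking the input length modulo 3; the second has 6 states tracking whether the input so far still matches the prefix `acbc`. A product state is a pair (one from each), accepting exactly when both do. After merging equivalent states the machine shrinks.
With 8 states:
        a   b   c  
>  s0   s1  s2  s2 
   s1   s2  s2  s3 
   s2   s2  s2  s2 
   s3   s2  s4  s2 
   s4   s2  s2  s5 
 * s5   s6  s6  s6 
   s6   s7  s7  s7 
   s7   s5  s5  s5 
(> = start, * = accepting)

start=s0 accept=s5 s0-a->s1 s0-b->s2 s0-c->s2 s1-a->s2 s1-b->s2 s1-c->s3 s2-a->s2 s2-b->s2 s2-c->s2 s3-a->s2 s3-b->s4 s3-c->s2 s4-a->s2 s4-b->s2 s4-c->s5 s5-a->s6 s5-b->s6 s5-c->s6 s6-a->s7 s6-b->s7 s6-c->s7 s7-a->s5 s7-b->s5 s7-c->s5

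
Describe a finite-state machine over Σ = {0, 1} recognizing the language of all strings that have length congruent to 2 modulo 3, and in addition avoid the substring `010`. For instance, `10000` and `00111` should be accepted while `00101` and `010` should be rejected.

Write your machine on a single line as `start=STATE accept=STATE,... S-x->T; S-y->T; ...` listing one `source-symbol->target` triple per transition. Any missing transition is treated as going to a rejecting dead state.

start=q0; accept=q3,q4,q5; q0-0->q1; q0-1->q2; q1-0->q3; q1-1->q4; q2-0->q3; q2-1->q5; q3-0->q6; q3-1->q7; q4-0->q8; q4-1->q0; q5-0->q6; q5-1->q0; q6-0->q1; q6-1->q9; q7-0->q8; q7-1->q2; q8-0->q8; q8-1->q8; q9-0->q8; q9-1->q5

Build one automaton per condition and run them in lockstep. One (3 states) tracks the input length modulo 3; the other (4 states) tracks partial matches of the forbidden pattern `010`. Each combined state is a pair, one component from each; accept when both components accept. Equivalent product states are then merged.
        0   1  
>  q0   q1  q2 
   q1   q3  q4 
   q2   q3  q5 
 * q3   q6  q7 
 * q4   q8  q0 
 * q5   q6  q0 
   q6   q1  q9 
   q7   q8  q2 
   q8   q8  q8 
   q9   q8  q5 
(> = start, * = accepting)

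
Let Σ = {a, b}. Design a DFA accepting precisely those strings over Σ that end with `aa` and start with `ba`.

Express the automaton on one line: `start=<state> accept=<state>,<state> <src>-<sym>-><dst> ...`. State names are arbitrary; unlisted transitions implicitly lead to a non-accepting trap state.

Handle the two conditions separately and then intersect. The first has 3 states tracking how much of the suffix `aa` has currently been matched; the second has 4 states tracking whether the input so far still matches the prefix `ba`. A product state is a pair (one from each), accepting exactly when both do.
        a   b  
>  S0   S1  S2 
   S1   S3  S4 
   S2   S5  S4 
   S3   S3  S4 
   S4   S1  S4 
   S5   S6  S7 
 * S6   S6  S7 
   S7   S5  S7 
(> = start, * = accepting)

start=S0 accept=S6 S0-a->S1 S0-b->S2 S1-a->S3 S1-b->S4 S2-a->S5 S2-b->S4 S3-a->S3 S3-b->S4 S4-a->S1 S4-b->S4 S5-a->S6 S5-b->S7 S6-a->S6 S6-b->S7 S7-a->S5 S7-b->S7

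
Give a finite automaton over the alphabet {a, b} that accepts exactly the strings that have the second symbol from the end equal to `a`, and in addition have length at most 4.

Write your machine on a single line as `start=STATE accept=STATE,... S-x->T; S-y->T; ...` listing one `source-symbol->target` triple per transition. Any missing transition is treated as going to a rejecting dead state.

start=q0; accept=q3,q4,q7,q8; q0-a->q1; q0-b->q2; q1-a->q3; q1-b->q4; q2-a->q5; q2-b->q6; q3-a->q7; q3-b->q8; q4-a->q9; q4-b->q10; q5-a->q7; q5-b->q8; q6-a->q9; q6-b->q10; q7-a->q8; q7-b->q8; q8-a->q10; q8-b->q10; q9-a->q8; q9-b->q8; q10-a->q10; q10-b->q10

Handle the two conditions separately and then intersect. The first has 7 states tracking the last 2 symbols read; the second has 6 states tracking the input length, saturating at 5. A product state is a pair (one from each), accepting exactly when both do. After merging equivalent states the machine shrinks.
With 11 states:
          a    b  
>  q0     q1   q2 
   q1     q3   q4 
   q2     q5   q6 
 * q3     q7   q8 
 * q4     q9  q10 
   q5     q7   q8 
   q6     q9  q10 
 * q7     q8   q8 
 * q8    q10  q10 
   q9     q8   q8 
   q10   q10  q10 
(> = start, * = accepting)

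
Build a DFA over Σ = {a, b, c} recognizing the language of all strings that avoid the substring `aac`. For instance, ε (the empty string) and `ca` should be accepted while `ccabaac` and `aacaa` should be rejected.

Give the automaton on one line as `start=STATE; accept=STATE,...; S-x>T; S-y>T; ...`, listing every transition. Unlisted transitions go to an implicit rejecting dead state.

start=S0; accept=S0,S1,S2; S0-a>S1; S0-b>S0; S0-c>S0; S1-a>S2; S1-b>S0; S1-c>S0; S2-a>S2; S2-b>S0; S2-c>S3; S3-a>S3; S3-b>S3; S3-c>S3

This is the complement of 'contains `aac`'. Use the same substring-matching states — S0 through S3 holding how much of `aac` has just been matched — but flip the accepting set: everything except the trap S3 accepts.
4 states suffice.
        a   b   c  
>* S0   S1  S0  S0 
 * S1   S2  S0  S0 
 * S2   S2  S0  S3 
   S3   S3  S3  S3 
(> = start, * = accepting)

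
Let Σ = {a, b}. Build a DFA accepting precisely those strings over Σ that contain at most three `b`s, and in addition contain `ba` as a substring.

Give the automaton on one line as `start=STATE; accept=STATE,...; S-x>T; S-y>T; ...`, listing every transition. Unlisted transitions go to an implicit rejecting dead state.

start=q0; accept=q2,q4,q6; q0-a>q0; q0-b>q1; q1-a>q2; q1-b>q3; q2-a>q2; q2-b>q4; q3-a>q4; q3-b>q5; q4-a>q4; q4-b>q6; q5-a>q6; q5-b>q7; q6-a>q6; q6-b>q7; q7-a>q7; q7-b>q7

Run two small machines in parallel and take their product. The first has 5 states tracking the count of `b`s, saturating at 4; the second has 3 states tracking whether and how much of `ba` has been seen. A product state is a pair (one from each), accepting exactly when both do. Minimizing collapses redundant product states.
An 8-state machine:
        a   b  
>  q0   q0  q1 
   q1   q2  q3 
 * q2   q2  q4 
   q3   q4  q5 
 * q4   q4  q6 
   q5   q6  q7 
 * q6   q6  q7 
   q7   q7  q7 
(> = start, * = accepting)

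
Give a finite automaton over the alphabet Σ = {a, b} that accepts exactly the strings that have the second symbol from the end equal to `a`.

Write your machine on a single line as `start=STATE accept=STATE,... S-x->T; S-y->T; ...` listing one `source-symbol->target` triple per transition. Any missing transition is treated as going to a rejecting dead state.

start=q0; accept=q3,q4; q0-a->q1; q0-b->q2; q1-a->q3; q1-b->q4; q2-a->q5; q2-b->q6; q3-a->q3; q3-b->q4; q4-a->q5; q4-b->q6; q5-a->q3; q5-b->q4; q6-a->q5; q6-b->q6

A DFA must remember the last 2 symbols (since which symbol is second-to-last isn't known until the input ends). Use one state per possible window of the last ≤2 symbols; accept from those whose window starts with `a`.
With 7 states:
        a   b  
>  q0   q1  q2 
   q1   q3  q4 
   q2   q5  q6 
 * q3   q3  q4 
 * q4   q5  q6 
   q5   q3  q4 
   q6   q5  q6 
(> = start, * = accepting)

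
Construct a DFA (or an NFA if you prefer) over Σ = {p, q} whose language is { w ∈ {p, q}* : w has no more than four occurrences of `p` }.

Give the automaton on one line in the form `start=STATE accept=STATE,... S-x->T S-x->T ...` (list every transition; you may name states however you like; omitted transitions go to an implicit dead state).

start=S0 accept=S0,S1,S2,S3,S4 S0-p->S1 S0-q->S0 S1-p->S2 S1-q->S1 S2-p->S3 S2-q->S2 S3-p->S4 S3-q->S3 S4-p->S5 S4-q->S4 S5-p->S5 S5-q->S5

Only the number of `p`s matters, and only up to 5. Make a chain S0 → S1 → S2 → S3 → S4 → S5 advanced by each `p` (with S5 absorbing); every other symbol self-loops. The accepting set is {S0, S1, S2, S3, S4}.
        p   q  
>* S0   S1  S0 
 * S1   S2  S1 
 * S2   S3  S2 
 * S3   S4  S3 
 * S4   S5  S4 
   S5   S5  S5 
(> = start, * = accepting)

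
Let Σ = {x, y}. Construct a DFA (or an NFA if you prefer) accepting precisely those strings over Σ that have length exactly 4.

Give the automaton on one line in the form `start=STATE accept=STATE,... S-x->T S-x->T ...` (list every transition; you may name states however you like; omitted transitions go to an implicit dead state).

start=s0 accept=s4 s0-x->s1 s0-y->s1 s1-x->s2 s1-y->s2 s2-x->s3 s2-y->s3 s3-x->s4 s3-y->s4 s4-x->s5 s4-y->s5 s5-x->s5 s5-y->s5

We only need to distinguish lengths 0, 1, …, 4, and '>4'. Chain s0 → s1 → s2 → s3 → s4 → s5 on every symbol, with s5 looping. Accepting states: {s4}.
6 states suffice.
        x   y  
>  s0   s1  s1 
   s1   s2  s2 
   s2   s3  s3 
   s3   s4  s4 
 * s4   s5  s5 
   s5   s5  s5 
(> = start, * = accepting)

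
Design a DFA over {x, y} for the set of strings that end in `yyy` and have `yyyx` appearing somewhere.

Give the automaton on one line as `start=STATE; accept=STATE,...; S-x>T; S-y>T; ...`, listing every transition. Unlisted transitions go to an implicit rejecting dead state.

start=A; accept=H; A-x>A; A-y>B; B-x>A; B-y>C; C-x>A; C-y>D; D-x>E; D-y>D; E-x>E; E-y>F; F-x>E; F-y>G; G-x>E; G-y>H; H-x>E; H-y>H

Run two small machines in parallel and take their product. One (4 states) tracks how much of the suffix `yyy` has currently been matched; the other (5 states) tracks whether and how much of `yyyx` has been seen. Each combined state is a pair, one component from each; accept when both components accept.
       x  y 
>  A   A  B 
   B   A  C 
   C   A  D 
   D   E  D 
   E   E  F 
   F   E  G 
   G   E  H 
 * H   E  H 
(> = start, * = accepting)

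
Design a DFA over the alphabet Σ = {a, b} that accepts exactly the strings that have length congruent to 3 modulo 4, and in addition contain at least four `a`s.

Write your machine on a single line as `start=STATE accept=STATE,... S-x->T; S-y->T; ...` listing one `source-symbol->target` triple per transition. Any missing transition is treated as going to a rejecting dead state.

Build one automaton per condition and run them in lockstep. The first has 4 states tracking the input length modulo 4; the second has 6 states tracking the count of `a`s, saturating at 5. A product state is a pair (one from each), accepting exactly when both do. Minimizing collapses redundant product states.
          a    b  
>  q0     q1   q2 
   q1     q3   q4 
   q2     q4   q5 
   q3     q6   q7 
   q4     q7   q8 
   q5     q8   q9 
   q6    q10  q11 
   q7    q11  q12 
   q8    q12  q13 
   q9    q13   q0 
   q10   q14  q14 
   q11   q14  q15 
   q12   q15  q16 
   q13   q16   q1 
   q14   q17  q17 
   q15   q17  q18 
   q16   q18   q3 
   q17   q19  q19 
   q18   q19   q6 
 * q19   q10  q10 
(> = start, * = accepting)

start=q0; accept=q19; q0-a->q1; q0-b->q2; q1-a->q3; q1-b->q4; q2-a->q4; q2-b->q5; q3-a->q6; q3-b->q7; q4-a->q7; q4-b->q8; q5-a->q8; q5-b->q9; q6-a->q10; q6-b->q11; q7-a->q11; q7-b->q12; q8-a->q12; q8-b->q13; q9-a->q13; q9-b->q0; q10-a->q14; q10-b->q14; q11-a->q14; q11-b->q15; q12-a->q15; q12-b->q16; q13-a->q16; q13-b->q1; q14-a->q17; q14-b->q17; q15-a->q17; q15-b->q18; q16-a->q18; q16-b->q3; q17-a->q19; q17-b->q19; q18-a->q19; q18-b->q6; q19-a->q10; q19-b->q10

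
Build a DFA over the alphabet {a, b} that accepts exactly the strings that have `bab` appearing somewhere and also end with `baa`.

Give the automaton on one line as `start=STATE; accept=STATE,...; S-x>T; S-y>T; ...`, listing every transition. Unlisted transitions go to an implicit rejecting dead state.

start=s0; accept=s5; s0-a>s0; s0-b>s1; s1-a>s2; s1-b>s1; s2-a>s0; s2-b>s3; s3-a>s4; s3-b>s3; s4-a>s5; s4-b>s3; s5-a>s6; s5-b>s3; s6-a>s6; s6-b>s3

Handle the two conditions separately and then intersect. One (4 states) tracks whether and how much of `bab` has been seen; the other (4 states) tracks how much of the suffix `baa` has currently been matched. Each combined state is a pair, one component from each; accept when both components accept. Minimizing collapses redundant product states.
        a   b  
>  s0   s0  s1 
   s1   s2  s1 
   s2   s0  s3 
   s3   s4  s3 
   s4   s5  s3 
 * s5   s6  s3 
   s6   s6  s3 
(> = start, * = accepting)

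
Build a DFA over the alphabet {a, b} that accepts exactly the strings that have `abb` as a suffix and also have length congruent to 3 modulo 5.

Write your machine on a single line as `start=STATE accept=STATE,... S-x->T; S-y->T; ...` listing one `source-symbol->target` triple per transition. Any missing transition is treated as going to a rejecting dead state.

start=s0; accept=s8; s0-a->s1; s0-b->s2; s1-a->s3; s1-b->s4; s2-a->s3; s2-b->s5; s3-a->s6; s3-b->s7; s4-a->s6; s4-b->s8; s5-a->s6; s5-b->s9; s6-a->s10; s6-b->s11; s7-a->s10; s7-b->s12; s8-a->s10; s8-b->s13; s9-a->s10; s9-b->s13; s10-a->s14; s10-b->s15; s11-a->s14; s11-b->s16; s12-a->s14; s12-b->s0; s13-a->s14; s13-b->s0; s14-a->s1; s14-b->s17; s15-a->s1; s15-b->s18; s16-a->s1; s16-b->s2; s17-a->s3; s17-b->s19; s18-a->s3; s18-b->s5; s19-a->s6; s19-b->s9

Run two small machines in parallel and take their product. The first has 4 states tracking how much of the suffix `abb` has currently been matched; the second has 5 states tracking the input length modulo 5. A product state is a pair (one from each), accepting exactly when both do.
With 20 states:
          a    b  
>  s0     s1   s2 
   s1     s3   s4 
   s2     s3   s5 
   s3     s6   s7 
   s4     s6   s8 
   s5     s6   s9 
   s6    s10  s11 
   s7    s10  s12 
 * s8    s10  s13 
   s9    s10  s13 
   s10   s14  s15 
   s11   s14  s16 
   s12   s14   s0 
   s13   s14   s0 
   s14    s1  s17 
   s15    s1  s18 
   s16    s1   s2 
   s17    s3  s19 
   s18    s3   s5 
   s19    s6   s9 
(> = start, * = accepting)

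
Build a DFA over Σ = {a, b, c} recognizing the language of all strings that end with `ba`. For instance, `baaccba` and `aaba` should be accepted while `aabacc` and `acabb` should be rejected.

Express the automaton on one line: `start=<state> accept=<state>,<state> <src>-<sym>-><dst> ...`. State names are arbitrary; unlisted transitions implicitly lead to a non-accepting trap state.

Remember how much of `ba` the current input suffix matches. State s0 means no match yet; s1 means the last symbol is `b`; s2 means the last 2 symbols are `ba`. Only s2 accepts. On a mismatch, fall back to the longest proper suffix that is still a prefix of `ba`.
With 3 states:
        a   b   c  
>  s0   s0  s1  s0 
   s1   s2  s1  s0 
 * s2   s0  s1  s0 
(> = start, * = accepting)

start=s0 accept=s2 s0-a->s0 s0-b->s1 s0-c->s0 s1-a->s2 s1-b->s1 s1-c->s0 s2-a->s0 s2-b->s1 s2-c->s0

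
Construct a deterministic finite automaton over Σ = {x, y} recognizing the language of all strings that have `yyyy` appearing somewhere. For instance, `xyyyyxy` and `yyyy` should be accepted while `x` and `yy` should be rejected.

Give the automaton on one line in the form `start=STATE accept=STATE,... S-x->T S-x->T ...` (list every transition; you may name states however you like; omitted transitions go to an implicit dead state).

States S0..S3 record the length of the longest prefix of `yyyy` that matches the current input suffix. Reaching S4 means `yyyy` has been seen, and we stay there forever. Accept from S4.
        x   y  
>  S0   S0  S1 
   S1   S0  S2 
   S2   S0  S3 
   S3   S0  S4 
 * S4   S4  S4 
(> = start, * = accepting)

start=S0 accept=S4 S0-x->S0 S0-y->S1 S1-x->S0 S1-y->S2 S2-x->S0 S2-y->S3 S3-x->S0 S3-y->S4 S4-x->S4 S4-y->S4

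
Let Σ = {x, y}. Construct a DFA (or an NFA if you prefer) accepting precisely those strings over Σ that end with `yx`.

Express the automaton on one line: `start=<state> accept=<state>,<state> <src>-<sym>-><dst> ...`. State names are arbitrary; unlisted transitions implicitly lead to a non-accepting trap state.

Remember how much of `yx` the current input suffix matches. State q0 means no match yet; q1 means the last symbol is `y`; q2 means the last 2 symbols are `yx`. Only q2 accepts. On a mismatch, fall back to the longest proper suffix that is still a prefix of `yx`.
A 3-state machine:
        x   y  
>  q0   q0  q1 
   q1   q2  q1 
 * q2   q0  q1 
(> = start, * = accepting)

start=q0 accept=q2 q0-x->q0 q0-y->q1 q1-x->q2 q1-y->q1 q2-x->q0 q2-y->q1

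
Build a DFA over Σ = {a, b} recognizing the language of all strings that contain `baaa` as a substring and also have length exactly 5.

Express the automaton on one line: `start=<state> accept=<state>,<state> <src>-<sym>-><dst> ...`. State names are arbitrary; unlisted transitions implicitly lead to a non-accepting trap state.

start=s0 accept=s10 s0-a->s1 s0-b->s2 s1-a->s3 s1-b->s4 s2-a->s5 s2-b->s4 s3-a->s3 s3-b->s3 s4-a->s6 s4-b->s3 s5-a->s7 s5-b->s3 s6-a->s8 s6-b->s3 s7-a->s9 s7-b->s3 s8-a->s10 s8-b->s3 s9-a->s10 s9-b->s10 s10-a->s3 s10-b->s3

Run two small machines in parallel and take their product. One (5 states) tracks whether and how much of `baaa` has been seen; the other (7 states) tracks the input length, saturating at 6. Each combined state is a pair, one component from each; accept when both components accept. Equivalent product states are then merged.
With 11 states:
          a    b  
>  s0     s1   s2 
   s1     s3   s4 
   s2     s5   s4 
   s3     s3   s3 
   s4     s6   s3 
   s5     s7   s3 
   s6     s8   s3 
   s7     s9   s3 
   s8    s10   s3 
   s9    s10  s10 
 * s10    s3   s3 
(> = start, * = accepting)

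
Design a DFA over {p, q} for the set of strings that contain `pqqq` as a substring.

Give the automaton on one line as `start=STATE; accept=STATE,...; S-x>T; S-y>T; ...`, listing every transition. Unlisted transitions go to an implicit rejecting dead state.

Track how much of `pqqq` has been matched so far: state A is no progress, E is the absorbing accept state reached once `pqqq` has occurred. Intermediate states record partial matches; on a mismatch, fall back to the longest reusable overlap.
5 states suffice.
       p  q 
>  A   B  A 
   B   B  C 
   C   B  D 
   D   B  E 
 * E   E  E 
(> = start, * = accepting)

start=A; accept=E; A-p>B; A-q>A; B-p>B; B-q>C; C-p>B; C-q>D; D-p>B; D-q>E; E-p>E; E-q>E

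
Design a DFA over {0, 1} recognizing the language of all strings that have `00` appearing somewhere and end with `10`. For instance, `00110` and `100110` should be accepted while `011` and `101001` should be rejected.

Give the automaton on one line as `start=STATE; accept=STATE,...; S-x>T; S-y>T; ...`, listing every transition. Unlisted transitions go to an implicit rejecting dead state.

Build one automaton per condition and run them in lockstep. One (3 states) tracks whether and how much of `00` has been seen; the other (3 states) tracks how much of the suffix `10` has currently been matched. Each combined state is a pair, one component from each; accept when both components accept. Equivalent product states are then merged.
5 states suffice.
        0   1  
>  q0   q1  q0 
   q1   q2  q0 
   q2   q2  q3 
   q3   q4  q3 
 * q4   q2  q3 
(> = start, * = accepting)

start=q0; accept=q4; q0-0>q1; q0-1>q0; q1-0>q2; q1-1>q0; q2-0>q2; q2-1>q3; q3-0>q4; q3-1>q3; q4-0>q2; q4-1>q3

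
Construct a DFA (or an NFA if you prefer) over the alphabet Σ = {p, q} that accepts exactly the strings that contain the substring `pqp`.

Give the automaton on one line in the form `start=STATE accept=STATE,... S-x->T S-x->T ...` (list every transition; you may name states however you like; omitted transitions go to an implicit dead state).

start=A accept=D A-p->B A-q->A B-p->B B-q->C C-p->D C-q->A D-p->D D-q->D

Track how much of `pqp` has been matched so far: state A is no progress, D is the absorbing accept state reached once `pqp` has occurred. Intermediate states record partial matches; on a mismatch, fall back to the longest reusable overlap.
       p  q 
>  A   B  A 
   B   B  C 
   C   D  A 
 * D   D  D 
(> = start, * = accepting)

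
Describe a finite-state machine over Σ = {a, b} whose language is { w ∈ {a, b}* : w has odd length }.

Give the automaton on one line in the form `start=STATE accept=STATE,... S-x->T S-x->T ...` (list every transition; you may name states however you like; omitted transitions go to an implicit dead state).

start=S0 accept=S1 S0-a->S1 S0-b->S1 S1-a->S0 S1-b->S0

Only the length mod 2 matters, so use a 2-cycle: from any state, every input symbol moves to the next state, wrapping S1 back to S0. Mark S1 accepting.
2 states suffice.
        a   b  
>  S0   S1  S1 
 * S1   S0  S0 
(> = start, * = accepting)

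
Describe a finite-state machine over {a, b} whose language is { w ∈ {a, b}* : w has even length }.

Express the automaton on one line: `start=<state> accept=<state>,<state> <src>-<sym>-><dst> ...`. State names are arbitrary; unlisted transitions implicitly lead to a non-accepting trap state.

start=q0 accept=q0 q0-a->q1 q0-b->q1 q1-a->q0 q1-b->q0

Only the length mod 2 matters, so use a 2-cycle: from any state, every input symbol moves to the next state, wrapping q1 back to q0. Mark q0 accepting.
        a   b  
>* q0   q1  q1 
   q1   q0  q0 
(> = start, * = accepting)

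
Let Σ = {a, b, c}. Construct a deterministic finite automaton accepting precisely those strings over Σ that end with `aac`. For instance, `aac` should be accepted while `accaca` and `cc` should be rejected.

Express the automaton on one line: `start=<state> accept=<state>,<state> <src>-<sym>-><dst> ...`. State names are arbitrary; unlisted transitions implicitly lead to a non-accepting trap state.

Remember how much of `aac` the current input suffix matches. State s0 means no match yet; s1 means the last symbol is `a`; s2 means the last 2 symbols are `aa`; s3 means the last 3 symbols are `aac`. Only s3 accepts. On a mismatch, fall back to the longest proper suffix that is still a prefix of `aac`.
With 4 states:
        a   b   c  
>  s0   s1  s0  s0 
   s1   s2  s0  s0 
   s2   s2  s0  s3 
 * s3   s1  s0  s0 
(> = start, * = accepting)

start=s0 accept=s3 s0-a->s1 s0-b->s0 s0-c->s0 s1-a->s2 s1-b->s0 s1-c->s0 s2-a->s2 s2-b->s0 s2-c->s3 s3-a->s1 s3-b->s0 s3-c->s0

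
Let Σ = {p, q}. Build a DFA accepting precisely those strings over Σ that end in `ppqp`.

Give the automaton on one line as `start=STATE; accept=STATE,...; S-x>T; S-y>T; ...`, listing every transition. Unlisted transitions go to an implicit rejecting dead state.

Let each state record the length of the longest suffix of the input read so far that is also a prefix of `ppqp`. s1 means the last symbol is `p`; s2 means the last 2 symbols are `pp`; s3 means the last 3 symbols are `ppq`; s4 means the last 4 symbols are `ppqp`. Accept only at s4, where the string currently ends in `ppqp`.
A 5-state machine:
        p   q  
>  s0   s1  s0 
   s1   s2  s0 
   s2   s2  s3 
   s3   s4  s0 
 * s4   s2  s0 
(> = start, * = accepting)

start=s0; accept=s4; s0-p>s1; s0-q>s0; s1-p>s2; s1-q>s0; s2-p>s2; s2-q>s3; s3-p>s4; s3-q>s0; s4-p>s2; s4-q>s0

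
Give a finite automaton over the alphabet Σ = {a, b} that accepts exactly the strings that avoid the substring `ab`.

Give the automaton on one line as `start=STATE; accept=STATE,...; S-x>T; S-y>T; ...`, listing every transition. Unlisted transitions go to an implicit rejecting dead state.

Track partial matches of the forbidden pattern `ab`. State q2 is a dead state reached once `ab` has occurred; every other state accepts. q0 means no part of `ab` is currently matched.
A 3-state machine:
        a   b  
>* q0   q1  q0 
 * q1   q1  q2 
   q2   q2  q2 
(> = start, * = accepting)

start=q0; accept=q0,q1; q0-a>q1; q0-b>q0; q1-a>q1; q1-b>q2; q2-a>q2; q2-b>q2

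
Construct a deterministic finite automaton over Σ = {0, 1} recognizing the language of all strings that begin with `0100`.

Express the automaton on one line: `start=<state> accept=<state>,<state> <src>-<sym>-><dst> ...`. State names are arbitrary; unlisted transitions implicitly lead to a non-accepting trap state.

start=q0 accept=q4 q0-0->q1 q0-1->q5 q1-0->q5 q1-1->q2 q2-0->q3 q2-1->q5 q3-0->q4 q3-1->q5 q4-0->q4 q4-1->q4 q5-0->q5 q5-1->q5

Walk along `0100` while the input agrees: from q0 take `0` to q1, and so on. Any deviation drops to the rejecting sink q5. Once q4 is reached the prefix is confirmed and every continuation is accepted.
        0   1  
>  q0   q1  q5 
   q1   q5  q2 
   q2   q3  q5 
   q3   q4  q5 
 * q4   q4  q4 
   q5   q5  q5 
(> = start, * = accepting)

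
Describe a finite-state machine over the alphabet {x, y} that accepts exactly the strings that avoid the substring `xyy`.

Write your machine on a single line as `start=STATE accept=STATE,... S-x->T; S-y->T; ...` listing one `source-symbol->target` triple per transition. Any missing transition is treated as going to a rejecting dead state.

Track partial matches of the forbidden pattern `xyy`. State s3 is a dead state reached once `xyy` has occurred; every other state accepts. s0 means no part of `xyy` is currently matched.
A 4-state machine:
        x   y  
>* s0   s1  s0 
 * s1   s1  s2 
 * s2   s1  s3 
   s3   s3  s3 
(> = start, * = accepting)

start=s0; accept=s0,s1,s2; s0-x->s1; s0-y->s0; s1-x->s1; s1-y->s2; s2-x->s1; s2-y->s3; s3-x->s3; s3-y->s3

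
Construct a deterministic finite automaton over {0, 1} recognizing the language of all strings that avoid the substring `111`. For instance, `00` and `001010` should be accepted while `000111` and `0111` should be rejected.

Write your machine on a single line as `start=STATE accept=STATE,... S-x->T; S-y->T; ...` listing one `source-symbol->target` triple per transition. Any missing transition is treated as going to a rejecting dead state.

start=A; accept=A,B,C; A-0->A; A-1->B; B-0->A; B-1->C; C-0->A; C-1->D; D-0->D; D-1->D

This is the complement of 'contains `111`'. Use the same substring-matching states — A through D holding how much of `111` has just been matched — but flip the accepting set: everything except the trap D accepts.
A 4-state machine:
       0  1 
>* A   A  B 
 * B   A  C 
 * C   A  D 
   D   D  D 
(> = start, * = accepting)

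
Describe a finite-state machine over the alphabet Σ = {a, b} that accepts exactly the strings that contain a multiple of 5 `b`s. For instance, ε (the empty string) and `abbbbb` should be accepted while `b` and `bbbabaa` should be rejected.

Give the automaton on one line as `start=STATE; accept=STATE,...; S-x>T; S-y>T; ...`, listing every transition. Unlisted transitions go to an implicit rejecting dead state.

start=s0; accept=s0; s0-a>s0; s0-b>s1; s1-a>s1; s1-b>s2; s2-a>s2; s2-b>s3; s3-a>s3; s3-b>s4; s4-a>s4; s4-b>s0

Keep the running count of `b`s modulo 5: each `b` advances along the cycle s0 → s1 → s2 → s3 → s4 → s0 while other symbols loop. Accept at s0.
With 5 states:
        a   b  
>* s0   s0  s1 
   s1   s1  s2 
   s2   s2  s3 
   s3   s3  s4 
   s4   s4  s0 
(> = start, * = accepting)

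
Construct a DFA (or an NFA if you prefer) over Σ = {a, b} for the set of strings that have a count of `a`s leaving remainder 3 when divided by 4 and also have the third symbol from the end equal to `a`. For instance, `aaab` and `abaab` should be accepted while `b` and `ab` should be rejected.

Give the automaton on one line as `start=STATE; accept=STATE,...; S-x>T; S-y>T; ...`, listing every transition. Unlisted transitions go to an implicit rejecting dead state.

Build one automaton per condition and run them in lockstep. The first has 4 states tracking the count of `a`s modulo 4; the second has 15 states tracking the last 3 symbols read. A product state is a pair (one from each), accepting exactly when both do. Equivalent product states are then merged.
15 states suffice.
          a    b  
>  s0     s1   s0 
   s1     s2   s3 
   s2     s4   s5 
   s3     s6   s3 
 * s4     s0   s7 
   s5     s8   s9 
   s6    s10   s5 
 * s7     s0  s11 
 * s8     s0  s12 
   s9    s13   s9 
   s10    s0   s7 
 * s11    s0  s14 
   s12    s0  s11 
   s13    s0  s12 
   s14    s0  s14 
(> = start, * = accepting)

start=s0; accept=s4,s7,s8,s11; s0-a>s1; s0-b>s0; s1-a>s2; s1-b>s3; s2-a>s4; s2-b>s5; s3-a>s6; s3-b>s3; s4-a>s0; s4-b>s7; s5-a>s8; s5-b>s9; s6-a>s10; s6-b>s5; s7-a>s0; s7-b>s11; s8-a>s0; s8-b>s12; s9-a>s13; s9-b>s9; s10-a>s0; s10-b>s7; s11-a>s0; s11-b>s14; s12-a>s0; s12-b>s11; s13-a>s0; s13-b>s12; s14-a>s0; s14-b>s14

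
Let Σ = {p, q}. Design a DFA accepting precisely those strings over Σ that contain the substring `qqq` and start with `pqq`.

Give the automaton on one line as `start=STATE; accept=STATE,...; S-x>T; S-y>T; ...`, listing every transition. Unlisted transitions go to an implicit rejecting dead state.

Handle the two conditions separately and then intersect. One (4 states) tracks whether and how much of `qqq` has been seen; the other (5 states) tracks whether the input so far still matches the prefix `pqq`. Each combined state is a pair, one component from each; accept when both components accept.
An 11-state machine:
          p    q  
>  S0     S1   S2 
   S1     S3   S4 
   S2     S3   S5 
   S3     S3   S2 
   S4     S3   S6 
   S5     S3   S7 
   S6     S8   S9 
   S7     S7   S7 
   S8     S8  S10 
 * S9     S9   S9 
   S10    S8   S6 
(> = start, * = accepting)

start=S0; accept=S9; S0-p>S1; S0-q>S2; S1-p>S3; S1-q>S4; S2-p>S3; S2-q>S5; S3-p>S3; S3-q>S2; S4-p>S3; S4-q>S6; S5-p>S3; S5-q>S7; S6-p>S8; S6-q>S9; S7-p>S7; S7-q>S7; S8-p>S8; S8-q>S10; S9-p>S9; S9-q>S9; S10-p>S8; S10-q>S6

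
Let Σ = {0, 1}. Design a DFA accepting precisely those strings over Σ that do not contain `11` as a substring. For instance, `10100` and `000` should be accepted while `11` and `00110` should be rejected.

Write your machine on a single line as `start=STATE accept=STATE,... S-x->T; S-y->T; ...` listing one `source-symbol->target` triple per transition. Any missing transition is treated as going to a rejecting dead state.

Track partial matches of the forbidden pattern `11`. State S2 is a dead state reached once `11` has occurred; every other state accepts. S0 means no part of `11` is currently matched.
With 3 states:
        0   1  
>* S0   S0  S1 
 * S1   S0  S2 
   S2   S2  S2 
(> = start, * = accepting)

start=S0; accept=S0,S1; S0-0->S0; S0-1->S1; S1-0->S0; S1-1->S2; S2-0->S2; S2-1->S2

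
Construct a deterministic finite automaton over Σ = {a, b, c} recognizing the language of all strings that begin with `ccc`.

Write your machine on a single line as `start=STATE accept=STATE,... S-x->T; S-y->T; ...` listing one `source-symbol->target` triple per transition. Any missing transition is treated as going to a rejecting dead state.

Check the first 3 symbols one by one: s0 through s2 record how many have matched `ccc` so far; any wrong symbol goes to the dead state s4. After all 3 match we enter the accepting sink s3.
        a   b   c  
>  s0   s4  s4  s1 
   s1   s4  s4  s2 
   s2   s4  s4  s3 
 * s3   s3  s3  s3 
   s4   s4  s4  s4 
(> = start, * = accepting)

start=s0; accept=s3; s0-a->s4; s0-b->s4; s0-c->s1; s1-a->s4; s1-b->s4; s1-c->s2; s2-a->s4; s2-b->s4; s2-c->s3; s3-a->s3; s3-b->s3; s3-c->s3; s4-a->s4; s4-b->s4; s4-c->s4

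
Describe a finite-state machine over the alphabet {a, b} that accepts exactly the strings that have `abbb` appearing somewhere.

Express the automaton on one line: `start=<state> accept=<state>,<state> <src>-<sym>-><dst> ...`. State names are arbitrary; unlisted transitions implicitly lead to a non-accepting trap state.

Track how much of `abbb` has been matched so far: state s0 is no progress, s4 is the absorbing accept state reached once `abbb` has occurred. Intermediate states record partial matches; on a mismatch, fall back to the longest reusable overlap.
5 states suffice.
        a   b  
>  s0   s1  s0 
   s1   s1  s2 
   s2   s1  s3 
   s3   s1  s4 
 * s4   s4  s4 
(> = start, * = accepting)

start=s0 accept=s4 s0-a->s1 s0-b->s0 s1-a->s1 s1-b->s2 s2-a->s1 s2-b->s3 s3-a->s1 s3-b->s4 s4-a->s4 s4-b->s4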